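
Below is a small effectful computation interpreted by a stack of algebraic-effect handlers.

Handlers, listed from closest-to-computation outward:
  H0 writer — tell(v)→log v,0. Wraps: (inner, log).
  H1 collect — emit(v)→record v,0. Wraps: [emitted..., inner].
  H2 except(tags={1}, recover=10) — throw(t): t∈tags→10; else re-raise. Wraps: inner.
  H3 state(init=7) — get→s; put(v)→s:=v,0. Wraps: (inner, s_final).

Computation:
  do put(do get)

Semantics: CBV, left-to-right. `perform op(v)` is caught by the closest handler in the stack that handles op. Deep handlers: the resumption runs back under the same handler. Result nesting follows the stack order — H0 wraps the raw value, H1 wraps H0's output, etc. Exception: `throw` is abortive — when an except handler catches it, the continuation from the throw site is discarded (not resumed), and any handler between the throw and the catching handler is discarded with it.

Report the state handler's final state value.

Evaluation trace:
get @ H3 ⇒ 7
put(7) @ H3 ⇒ s:=7
H0 returns (0, ())
H1 returns [(0, ())]
H2 returns [(0, ())]
H3 returns ([(0, ())], 7)
= ([(0, ())], 7)

Answer: 7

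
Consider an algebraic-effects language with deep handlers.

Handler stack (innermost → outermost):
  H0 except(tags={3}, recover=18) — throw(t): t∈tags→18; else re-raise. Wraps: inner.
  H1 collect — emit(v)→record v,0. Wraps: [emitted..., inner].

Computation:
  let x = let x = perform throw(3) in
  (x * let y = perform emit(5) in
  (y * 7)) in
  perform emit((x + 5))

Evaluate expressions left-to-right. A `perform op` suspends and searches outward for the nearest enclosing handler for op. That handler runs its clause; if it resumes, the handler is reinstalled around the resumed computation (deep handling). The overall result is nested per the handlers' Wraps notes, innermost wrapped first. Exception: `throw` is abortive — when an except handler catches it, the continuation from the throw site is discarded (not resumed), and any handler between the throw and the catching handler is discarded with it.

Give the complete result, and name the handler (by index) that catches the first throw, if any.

Answer: [18] ; first throw caught by: H0

Working:
throw(3) @ H0 caught ⇒ 18
H1 returns [18]
= [18]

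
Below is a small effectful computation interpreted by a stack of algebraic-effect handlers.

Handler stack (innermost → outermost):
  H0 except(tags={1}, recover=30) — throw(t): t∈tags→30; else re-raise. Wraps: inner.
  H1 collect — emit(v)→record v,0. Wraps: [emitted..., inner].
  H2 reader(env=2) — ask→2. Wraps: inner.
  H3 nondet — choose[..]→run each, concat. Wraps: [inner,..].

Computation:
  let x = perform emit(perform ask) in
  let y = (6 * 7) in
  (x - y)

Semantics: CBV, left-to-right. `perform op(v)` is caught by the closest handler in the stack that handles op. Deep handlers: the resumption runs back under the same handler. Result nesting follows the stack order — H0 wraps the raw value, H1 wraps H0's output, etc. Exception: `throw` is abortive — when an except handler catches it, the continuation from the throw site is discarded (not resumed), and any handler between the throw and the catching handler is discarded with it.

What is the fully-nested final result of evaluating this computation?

Answer: [[2, -42]]

Evaluation trace:
ask @ H2 ⇒ 2
emit(2) @ H1 ⇒ out+=2
H0 returns -42
H1 returns [2, -42]
H2 returns [2, -42]
H3 returns [[2, -42]]
= [[2, -42]]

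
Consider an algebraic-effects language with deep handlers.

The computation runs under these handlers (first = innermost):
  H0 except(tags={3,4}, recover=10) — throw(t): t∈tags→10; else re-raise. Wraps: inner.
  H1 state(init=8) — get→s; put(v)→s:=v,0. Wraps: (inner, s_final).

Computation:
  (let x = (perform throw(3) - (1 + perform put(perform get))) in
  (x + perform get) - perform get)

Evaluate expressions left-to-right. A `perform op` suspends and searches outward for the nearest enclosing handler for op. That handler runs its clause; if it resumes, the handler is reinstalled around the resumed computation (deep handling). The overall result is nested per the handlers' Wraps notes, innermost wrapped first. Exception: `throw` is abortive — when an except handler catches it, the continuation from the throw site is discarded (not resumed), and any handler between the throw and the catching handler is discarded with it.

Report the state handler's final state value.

Evaluation trace:
throw(3) @ H0 caught ⇒ 10
H1 returns (10, 8)
= (10, 8)

Answer: 8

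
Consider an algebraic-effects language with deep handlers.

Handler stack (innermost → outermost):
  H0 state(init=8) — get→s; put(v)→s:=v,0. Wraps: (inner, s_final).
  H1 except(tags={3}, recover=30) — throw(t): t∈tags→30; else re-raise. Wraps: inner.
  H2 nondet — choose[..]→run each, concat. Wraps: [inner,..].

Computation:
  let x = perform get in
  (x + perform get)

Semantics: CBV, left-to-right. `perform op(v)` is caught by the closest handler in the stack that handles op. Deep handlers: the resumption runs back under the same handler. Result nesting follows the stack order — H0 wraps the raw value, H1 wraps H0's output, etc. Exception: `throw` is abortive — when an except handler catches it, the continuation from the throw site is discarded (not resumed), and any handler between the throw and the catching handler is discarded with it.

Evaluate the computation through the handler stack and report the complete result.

Evaluation trace:
get @ H0 ⇒ 8
get @ H0 ⇒ 8
H0 returns (16, 8)
H1 returns (16, 8)
H2 returns [(16, 8)]
= [(16, 8)]

Answer: [(16, 8)]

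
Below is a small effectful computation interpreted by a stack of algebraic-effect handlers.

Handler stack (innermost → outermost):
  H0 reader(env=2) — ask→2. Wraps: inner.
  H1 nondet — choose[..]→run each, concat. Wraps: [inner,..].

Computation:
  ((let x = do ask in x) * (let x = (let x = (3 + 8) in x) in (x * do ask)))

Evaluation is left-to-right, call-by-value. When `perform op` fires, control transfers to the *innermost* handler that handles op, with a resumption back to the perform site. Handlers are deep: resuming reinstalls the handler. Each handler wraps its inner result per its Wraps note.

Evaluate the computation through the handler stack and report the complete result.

Answer: [44]

Evaluation trace:
ask @ H0 ⇒ 2
ask @ H0 ⇒ 2
H0 returns 44
H1 returns [44]
= [44]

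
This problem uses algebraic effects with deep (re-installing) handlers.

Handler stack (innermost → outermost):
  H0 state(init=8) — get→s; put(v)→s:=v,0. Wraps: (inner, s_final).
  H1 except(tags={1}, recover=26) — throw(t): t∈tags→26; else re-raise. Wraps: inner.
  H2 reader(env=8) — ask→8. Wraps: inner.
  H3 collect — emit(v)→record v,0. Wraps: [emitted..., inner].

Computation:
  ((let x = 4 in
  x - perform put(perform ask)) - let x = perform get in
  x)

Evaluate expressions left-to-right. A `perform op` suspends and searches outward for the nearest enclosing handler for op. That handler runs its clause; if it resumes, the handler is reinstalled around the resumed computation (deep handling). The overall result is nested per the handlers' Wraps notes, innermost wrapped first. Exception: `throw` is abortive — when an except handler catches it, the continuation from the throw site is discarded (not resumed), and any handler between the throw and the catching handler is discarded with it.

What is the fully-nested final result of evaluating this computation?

Answer: [(-4, 8)]

Evaluation trace:
ask @ H2 ⇒ 8
put(8) @ H0 ⇒ s:=8
get @ H0 ⇒ 8
H0 returns (-4, 8)
H1 returns (-4, 8)
H2 returns (-4, 8)
H3 returns [(-4, 8)]
= [(-4, 8)]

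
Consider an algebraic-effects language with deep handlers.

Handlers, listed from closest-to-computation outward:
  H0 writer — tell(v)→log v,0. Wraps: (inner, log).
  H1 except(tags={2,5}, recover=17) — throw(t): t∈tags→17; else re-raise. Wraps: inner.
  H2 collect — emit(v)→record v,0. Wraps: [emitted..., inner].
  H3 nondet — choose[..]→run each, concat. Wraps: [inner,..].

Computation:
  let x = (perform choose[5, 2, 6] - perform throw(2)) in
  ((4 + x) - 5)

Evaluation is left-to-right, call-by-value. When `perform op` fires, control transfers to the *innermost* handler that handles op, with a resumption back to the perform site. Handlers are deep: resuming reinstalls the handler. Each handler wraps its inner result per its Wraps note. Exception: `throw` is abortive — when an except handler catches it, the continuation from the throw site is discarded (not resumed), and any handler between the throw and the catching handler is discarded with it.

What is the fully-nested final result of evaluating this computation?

Answer: [[17], [17], [17]]

Evaluation trace:
choose[5, 2, 6] @ H3
  branch[0] choose=5:
    throw(2) @ H1 caught ⇒ 17
    H2 returns [17]
    H3 returns [[17]]
  branch[1] choose=2:
    throw(2) @ H1 caught ⇒ 17
    H2 returns [17]
    H3 returns [[17]]
  branch[2] choose=6:
    throw(2) @ H1 caught ⇒ 17
    H2 returns [17]
    H3 returns [[17]]
= [[17], [17], [17]]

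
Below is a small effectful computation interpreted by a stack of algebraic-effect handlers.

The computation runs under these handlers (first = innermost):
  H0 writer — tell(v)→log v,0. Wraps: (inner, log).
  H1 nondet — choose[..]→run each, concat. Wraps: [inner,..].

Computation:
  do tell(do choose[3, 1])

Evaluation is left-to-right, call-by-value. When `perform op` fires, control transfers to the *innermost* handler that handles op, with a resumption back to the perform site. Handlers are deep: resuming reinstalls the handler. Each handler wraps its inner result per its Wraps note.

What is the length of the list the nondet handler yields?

Evaluation trace:
choose[3, 1] @ H1
  branch[0] choose=3:
    tell(3) @ H0 ⇒ log+=3
    H0 returns (0, (3))
    H1 returns [(0, (3))]
  branch[1] choose=1:
    tell(1) @ H0 ⇒ log+=1
    H0 returns (0, (1))
    H1 returns [(0, (1))]
= [(0, (3)), (0, (1))]

Answer: 2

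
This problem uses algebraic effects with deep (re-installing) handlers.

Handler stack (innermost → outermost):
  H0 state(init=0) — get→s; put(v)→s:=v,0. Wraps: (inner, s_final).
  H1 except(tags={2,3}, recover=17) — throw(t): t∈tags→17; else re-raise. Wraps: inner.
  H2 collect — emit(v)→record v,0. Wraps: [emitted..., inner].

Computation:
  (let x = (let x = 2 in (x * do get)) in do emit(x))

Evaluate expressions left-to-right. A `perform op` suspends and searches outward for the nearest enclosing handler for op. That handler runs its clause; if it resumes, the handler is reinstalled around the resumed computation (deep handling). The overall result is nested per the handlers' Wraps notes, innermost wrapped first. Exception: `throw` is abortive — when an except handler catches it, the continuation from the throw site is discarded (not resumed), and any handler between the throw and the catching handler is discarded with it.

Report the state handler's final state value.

Answer: 0

Step-by-step:
get @ H0 ⇒ 0
emit(0) @ H2 ⇒ out+=0
H0 returns (0, 0)
H1 returns (0, 0)
H2 returns [0, (0, 0)]
= [0, (0, 0)]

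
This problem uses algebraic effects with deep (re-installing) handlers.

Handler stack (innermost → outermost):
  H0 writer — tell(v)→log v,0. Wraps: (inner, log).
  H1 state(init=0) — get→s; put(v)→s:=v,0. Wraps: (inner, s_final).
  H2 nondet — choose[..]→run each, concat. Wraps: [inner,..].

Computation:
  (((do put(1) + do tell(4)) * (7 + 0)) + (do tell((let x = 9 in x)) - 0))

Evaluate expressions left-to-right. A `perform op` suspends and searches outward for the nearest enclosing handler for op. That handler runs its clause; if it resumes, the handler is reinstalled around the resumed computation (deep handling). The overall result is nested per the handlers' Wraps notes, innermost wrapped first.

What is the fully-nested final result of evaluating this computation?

Answer: [((0, (4, 9)), 1)]

Working:
put(1) @ H1 ⇒ s:=1
tell(4) @ H0 ⇒ log+=4
tell(9) @ H0 ⇒ log+=9
H0 returns (0, (4, 9))
H1 returns ((0, (4, 9)), 1)
H2 returns [((0, (4, 9)), 1)]
= [((0, (4, 9)), 1)]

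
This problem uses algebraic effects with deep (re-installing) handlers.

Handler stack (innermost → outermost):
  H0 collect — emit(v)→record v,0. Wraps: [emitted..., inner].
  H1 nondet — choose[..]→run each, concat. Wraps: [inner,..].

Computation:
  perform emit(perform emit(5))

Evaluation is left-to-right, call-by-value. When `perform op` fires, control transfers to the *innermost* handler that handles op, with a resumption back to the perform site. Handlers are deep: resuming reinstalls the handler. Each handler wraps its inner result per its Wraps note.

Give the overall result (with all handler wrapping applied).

Evaluation trace:
emit(5) @ H0 ⇒ out+=5
emit(0) @ H0 ⇒ out+=0
H0 returns [5, 0, 0]
H1 returns [[5, 0, 0]]
= [[5, 0, 0]]

Answer: [[5, 0, 0]]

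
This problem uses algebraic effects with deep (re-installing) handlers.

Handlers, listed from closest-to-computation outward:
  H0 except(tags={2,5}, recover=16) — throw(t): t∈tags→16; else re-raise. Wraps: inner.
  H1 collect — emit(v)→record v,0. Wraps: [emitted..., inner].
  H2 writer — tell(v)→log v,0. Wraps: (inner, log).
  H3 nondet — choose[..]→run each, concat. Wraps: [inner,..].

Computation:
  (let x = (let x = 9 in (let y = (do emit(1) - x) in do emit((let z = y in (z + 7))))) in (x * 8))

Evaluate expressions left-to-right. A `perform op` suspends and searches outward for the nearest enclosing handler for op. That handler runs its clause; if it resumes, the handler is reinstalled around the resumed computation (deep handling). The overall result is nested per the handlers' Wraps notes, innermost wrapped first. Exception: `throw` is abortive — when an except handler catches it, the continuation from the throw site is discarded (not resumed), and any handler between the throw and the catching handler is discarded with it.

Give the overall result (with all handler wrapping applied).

Step-by-step:
emit(1) @ H1 ⇒ out+=1
emit(-2) @ H1 ⇒ out+=-2
H0 returns 0
H1 returns [1, -2, 0]
H2 returns ([1, -2, 0], ())
H3 returns [([1, -2, 0], ())]
= [([1, -2, 0], ())]

Answer: [([1, -2, 0], ())]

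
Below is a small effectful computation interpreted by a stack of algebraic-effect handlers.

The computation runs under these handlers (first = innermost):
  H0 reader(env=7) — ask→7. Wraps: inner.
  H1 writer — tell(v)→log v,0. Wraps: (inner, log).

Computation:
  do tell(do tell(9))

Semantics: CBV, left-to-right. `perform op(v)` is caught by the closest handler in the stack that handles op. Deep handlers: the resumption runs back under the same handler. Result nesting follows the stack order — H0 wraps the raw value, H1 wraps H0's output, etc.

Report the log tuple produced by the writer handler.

Step-by-step:
tell(9) @ H1 ⇒ log+=9
tell(0) @ H1 ⇒ log+=0
H0 returns 0
H1 returns (0, (9, 0))
= (0, (9, 0))

Answer: (9, 0)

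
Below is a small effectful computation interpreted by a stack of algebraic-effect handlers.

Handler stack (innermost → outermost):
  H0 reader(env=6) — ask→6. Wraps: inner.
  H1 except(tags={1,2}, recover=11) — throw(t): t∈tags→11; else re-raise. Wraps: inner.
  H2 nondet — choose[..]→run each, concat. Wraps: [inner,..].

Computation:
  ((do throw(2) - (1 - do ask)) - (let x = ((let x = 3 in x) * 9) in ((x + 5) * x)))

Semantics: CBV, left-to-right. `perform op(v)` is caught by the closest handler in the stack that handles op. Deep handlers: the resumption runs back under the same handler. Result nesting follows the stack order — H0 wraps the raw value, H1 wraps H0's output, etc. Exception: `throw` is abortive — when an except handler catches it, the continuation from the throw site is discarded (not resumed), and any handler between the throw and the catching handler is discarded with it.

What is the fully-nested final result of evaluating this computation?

Evaluation trace:
throw(2) @ H1 caught ⇒ 11
H2 returns [11]
= [11]

Answer: [11]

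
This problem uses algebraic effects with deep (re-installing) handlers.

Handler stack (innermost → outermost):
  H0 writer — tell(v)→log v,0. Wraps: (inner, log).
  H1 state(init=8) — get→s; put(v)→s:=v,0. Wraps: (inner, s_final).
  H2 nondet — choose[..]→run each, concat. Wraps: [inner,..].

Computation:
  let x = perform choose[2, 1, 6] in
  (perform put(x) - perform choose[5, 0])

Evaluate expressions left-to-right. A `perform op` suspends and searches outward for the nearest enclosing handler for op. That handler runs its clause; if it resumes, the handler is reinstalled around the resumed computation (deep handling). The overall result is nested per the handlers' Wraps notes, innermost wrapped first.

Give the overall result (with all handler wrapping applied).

Evaluation trace:
choose[2, 1, 6] @ H2
  branch[0] choose=2:
    put(2) @ H1 ⇒ s:=2
    choose[5, 0] @ H2
      branch[0] choose=5:
        H0 returns (-5, ())
        H1 returns ((-5, ()), 2)
        H2 returns [((-5, ()), 2)]
      branch[1] choose=0:
        H0 returns (0, ())
        H1 returns ((0, ()), 2)
        H2 returns [((0, ()), 2)]
  branch[1] choose=1:
    put(1) @ H1 ⇒ s:=1
    choose[5, 0] @ H2
      branch[0] choose=5:
        H0 returns (-5, ())
        H1 returns ((-5, ()), 1)
        H2 returns [((-5, ()), 1)]
      branch[1] choose=0:
        H0 returns (0, ())
        H1 returns ((0, ()), 1)
        H2 returns [((0, ()), 1)]
  branch[2] choose=6:
    put(6) @ H1 ⇒ s:=6
    choose[5, 0] @ H2
      branch[0] choose=5:
        H0 returns (-5, ())
        H1 returns ((-5, ()), 6)
        H2 returns [((-5, ()), 6)]
      branch[1] choose=0:
        H0 returns (0, ())
        H1 returns ((0, ()), 6)
        H2 returns [((0, ()), 6)]
= [((-5, ()), 2), ((0, ()), 2), ((-5, ()), 1), ((0, ()), 1), ((-5, ()), 6), ((0, ()), 6)]

Answer: [((-5, ()), 2), ((0, ()), 2), ((-5, ()), 1), ((0, ()), 1), ((-5, ()), 6), ((0, ()), 6)]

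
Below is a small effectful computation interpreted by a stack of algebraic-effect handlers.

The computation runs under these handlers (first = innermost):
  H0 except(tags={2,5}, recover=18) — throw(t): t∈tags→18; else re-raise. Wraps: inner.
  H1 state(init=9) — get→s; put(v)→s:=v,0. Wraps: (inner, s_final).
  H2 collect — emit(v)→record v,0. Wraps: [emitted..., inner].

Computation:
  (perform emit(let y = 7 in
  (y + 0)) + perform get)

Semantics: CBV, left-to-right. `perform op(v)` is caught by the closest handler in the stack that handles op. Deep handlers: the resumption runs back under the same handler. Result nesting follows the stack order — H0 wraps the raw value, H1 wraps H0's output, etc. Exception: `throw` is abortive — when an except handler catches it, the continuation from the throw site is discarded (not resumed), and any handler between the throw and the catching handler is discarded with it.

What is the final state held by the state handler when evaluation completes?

Working:
emit(7) @ H2 ⇒ out+=7
get @ H1 ⇒ 9
H0 returns 9
H1 returns (9, 9)
H2 returns [7, (9, 9)]
= [7, (9, 9)]

Answer: 9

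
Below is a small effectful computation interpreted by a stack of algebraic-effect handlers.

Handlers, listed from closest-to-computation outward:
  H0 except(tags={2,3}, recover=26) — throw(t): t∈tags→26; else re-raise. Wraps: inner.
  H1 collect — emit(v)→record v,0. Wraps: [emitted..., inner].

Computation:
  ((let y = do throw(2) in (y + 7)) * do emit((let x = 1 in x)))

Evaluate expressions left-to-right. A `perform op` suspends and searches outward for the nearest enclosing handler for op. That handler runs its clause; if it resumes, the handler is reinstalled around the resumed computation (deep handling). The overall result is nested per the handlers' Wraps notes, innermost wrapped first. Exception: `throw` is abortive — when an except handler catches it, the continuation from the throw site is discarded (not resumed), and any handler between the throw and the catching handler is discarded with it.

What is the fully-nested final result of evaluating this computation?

Working:
throw(2) @ H0 caught ⇒ 26
H1 returns [26]
= [26]

Answer: [26]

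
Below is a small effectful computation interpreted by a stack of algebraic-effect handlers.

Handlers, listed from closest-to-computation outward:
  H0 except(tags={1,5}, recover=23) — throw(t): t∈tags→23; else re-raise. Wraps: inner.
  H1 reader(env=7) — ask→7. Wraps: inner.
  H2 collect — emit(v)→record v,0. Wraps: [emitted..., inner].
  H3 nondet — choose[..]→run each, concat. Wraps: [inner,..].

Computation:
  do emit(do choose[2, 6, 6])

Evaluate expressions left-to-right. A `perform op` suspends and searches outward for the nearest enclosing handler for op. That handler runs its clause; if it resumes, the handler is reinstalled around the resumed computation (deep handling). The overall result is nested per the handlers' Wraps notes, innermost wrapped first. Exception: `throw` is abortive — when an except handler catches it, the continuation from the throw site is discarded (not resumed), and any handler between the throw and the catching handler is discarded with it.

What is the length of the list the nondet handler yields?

Answer: 3

Working:
choose[2, 6, 6] @ H3
  branch[0] choose=2:
    emit(2) @ H2 ⇒ out+=2
    H0 returns 0
    H1 returns 0
    H2 returns [2, 0]
    H3 returns [[2, 0]]
  branch[1] choose=6:
    emit(6) @ H2 ⇒ out+=6
    H0 returns 0
    H1 returns 0
    H2 returns [6, 0]
    H3 returns [[6, 0]]
  branch[2] choose=6:
    emit(6) @ H2 ⇒ out+=6
    H0 returns 0
    H1 returns 0
    H2 returns [6, 0]
    H3 returns [[6, 0]]
= [[2, 0], [6, 0], [6, 0]]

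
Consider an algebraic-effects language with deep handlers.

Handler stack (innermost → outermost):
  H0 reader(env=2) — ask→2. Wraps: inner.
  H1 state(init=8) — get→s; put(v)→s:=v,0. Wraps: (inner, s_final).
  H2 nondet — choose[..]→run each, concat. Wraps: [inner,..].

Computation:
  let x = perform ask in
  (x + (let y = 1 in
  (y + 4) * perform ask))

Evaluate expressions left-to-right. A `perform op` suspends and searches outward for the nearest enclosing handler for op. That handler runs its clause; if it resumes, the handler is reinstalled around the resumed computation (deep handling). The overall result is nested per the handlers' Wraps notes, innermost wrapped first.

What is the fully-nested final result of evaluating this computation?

Working:
ask @ H0 ⇒ 2
ask @ H0 ⇒ 2
H0 returns 12
H1 returns (12, 8)
H2 returns [(12, 8)]
= [(12, 8)]

Answer: [(12, 8)]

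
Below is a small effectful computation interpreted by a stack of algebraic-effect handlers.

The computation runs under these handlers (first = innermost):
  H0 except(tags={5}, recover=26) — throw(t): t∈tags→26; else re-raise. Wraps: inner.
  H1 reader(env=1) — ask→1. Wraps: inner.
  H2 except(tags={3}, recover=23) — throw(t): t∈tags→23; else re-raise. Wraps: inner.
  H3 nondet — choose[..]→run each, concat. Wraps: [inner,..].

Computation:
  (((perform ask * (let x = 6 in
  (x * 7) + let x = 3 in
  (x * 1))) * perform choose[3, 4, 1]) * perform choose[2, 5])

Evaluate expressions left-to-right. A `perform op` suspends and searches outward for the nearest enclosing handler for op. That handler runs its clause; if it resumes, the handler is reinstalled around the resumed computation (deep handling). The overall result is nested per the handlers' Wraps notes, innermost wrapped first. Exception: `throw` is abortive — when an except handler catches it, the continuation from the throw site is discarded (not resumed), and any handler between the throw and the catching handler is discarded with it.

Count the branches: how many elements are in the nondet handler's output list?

Answer: 6

Working:
ask @ H1 ⇒ 1
choose[3, 4, 1] @ H3
  branch[0] choose=3:
    choose[2, 5] @ H3
      branch[0] choose=2:
        H0 returns 270
        H1 returns 270
        H2 returns 270
        H3 returns [270]
      branch[1] choose=5:
        H0 returns 675
        H1 returns 675
        H2 returns 675
        H3 returns [675]
  branch[1] choose=4:
    choose[2, 5] @ H3
      branch[0] choose=2:
        H0 returns 360
        H1 returns 360
        H2 returns 360
        H3 returns [360]
      branch[1] choose=5:
        H0 returns 900
        H1 returns 900
        H2 returns 900
        H3 returns [900]
  branch[2] choose=1:
    choose[2, 5] @ H3
      branch[0] choose=2:
        H0 returns 90
        H1 returns 90
        H2 returns 90
        H3 returns [90]
      branch[1] choose=5:
        H0 returns 225
        H1 returns 225
        H2 returns 225
        H3 returns [225]
= [270, 675, 360, 900, 90, 225]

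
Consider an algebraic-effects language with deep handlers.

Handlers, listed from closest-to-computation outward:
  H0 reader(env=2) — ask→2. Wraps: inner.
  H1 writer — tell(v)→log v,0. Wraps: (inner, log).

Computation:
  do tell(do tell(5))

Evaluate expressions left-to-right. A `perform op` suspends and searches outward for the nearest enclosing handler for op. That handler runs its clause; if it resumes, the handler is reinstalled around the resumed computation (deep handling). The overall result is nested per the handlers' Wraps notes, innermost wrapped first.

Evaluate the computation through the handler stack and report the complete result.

Answer: (0, (5, 0))

Working:
tell(5) @ H1 ⇒ log+=5
tell(0) @ H1 ⇒ log+=0
H0 returns 0
H1 returns (0, (5, 0))
= (0, (5, 0))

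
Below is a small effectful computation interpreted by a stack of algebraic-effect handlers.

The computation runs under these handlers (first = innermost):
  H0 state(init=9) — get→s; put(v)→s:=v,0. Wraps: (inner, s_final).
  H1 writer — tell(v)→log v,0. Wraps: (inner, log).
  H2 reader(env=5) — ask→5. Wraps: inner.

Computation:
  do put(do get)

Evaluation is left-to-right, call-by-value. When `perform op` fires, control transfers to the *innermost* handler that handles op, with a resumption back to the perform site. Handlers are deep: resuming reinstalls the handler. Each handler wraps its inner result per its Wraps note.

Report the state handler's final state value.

Working:
get @ H0 ⇒ 9
put(9) @ H0 ⇒ s:=9
H0 returns (0, 9)
H1 returns ((0, 9), ())
H2 returns ((0, 9), ())
= ((0, 9), ())

Answer: 9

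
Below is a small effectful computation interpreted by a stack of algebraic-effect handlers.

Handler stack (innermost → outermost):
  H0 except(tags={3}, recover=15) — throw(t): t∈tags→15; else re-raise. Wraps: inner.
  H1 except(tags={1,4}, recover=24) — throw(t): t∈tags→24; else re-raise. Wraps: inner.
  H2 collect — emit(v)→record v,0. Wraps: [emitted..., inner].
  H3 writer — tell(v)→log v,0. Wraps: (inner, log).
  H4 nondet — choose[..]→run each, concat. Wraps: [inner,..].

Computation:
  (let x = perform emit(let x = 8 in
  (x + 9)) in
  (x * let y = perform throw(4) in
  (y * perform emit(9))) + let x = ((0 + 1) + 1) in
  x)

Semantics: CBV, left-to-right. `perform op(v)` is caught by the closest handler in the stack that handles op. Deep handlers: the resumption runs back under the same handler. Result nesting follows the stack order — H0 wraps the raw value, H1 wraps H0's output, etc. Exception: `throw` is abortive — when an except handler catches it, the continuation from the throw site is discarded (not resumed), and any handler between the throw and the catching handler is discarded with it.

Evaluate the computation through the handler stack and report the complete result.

Answer: [([17, 24], ())]

Step-by-step:
emit(17) @ H2 ⇒ out+=17
throw(4) @ H0 re-raised
throw(4) @ H1 caught ⇒ 24
H2 returns [17, 24]
H3 returns ([17, 24], ())
H4 returns [([17, 24], ())]
= [([17, 24], ())]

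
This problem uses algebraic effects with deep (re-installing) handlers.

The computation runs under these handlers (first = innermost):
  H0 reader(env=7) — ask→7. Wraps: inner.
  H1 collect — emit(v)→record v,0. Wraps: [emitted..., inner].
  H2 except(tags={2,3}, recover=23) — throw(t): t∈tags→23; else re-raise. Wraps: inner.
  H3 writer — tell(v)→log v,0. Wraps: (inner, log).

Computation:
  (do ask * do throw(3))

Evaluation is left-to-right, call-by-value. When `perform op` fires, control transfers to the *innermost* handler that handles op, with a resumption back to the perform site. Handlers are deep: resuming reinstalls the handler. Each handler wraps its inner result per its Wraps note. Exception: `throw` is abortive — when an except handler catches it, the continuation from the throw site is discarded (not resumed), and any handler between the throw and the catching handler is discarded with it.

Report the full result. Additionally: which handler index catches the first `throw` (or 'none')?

Answer: (23, ()) ; first throw caught by: H2

Evaluation trace:
ask @ H0 ⇒ 7
throw(3) @ H2 caught ⇒ 23
H3 returns (23, ())
= (23, ())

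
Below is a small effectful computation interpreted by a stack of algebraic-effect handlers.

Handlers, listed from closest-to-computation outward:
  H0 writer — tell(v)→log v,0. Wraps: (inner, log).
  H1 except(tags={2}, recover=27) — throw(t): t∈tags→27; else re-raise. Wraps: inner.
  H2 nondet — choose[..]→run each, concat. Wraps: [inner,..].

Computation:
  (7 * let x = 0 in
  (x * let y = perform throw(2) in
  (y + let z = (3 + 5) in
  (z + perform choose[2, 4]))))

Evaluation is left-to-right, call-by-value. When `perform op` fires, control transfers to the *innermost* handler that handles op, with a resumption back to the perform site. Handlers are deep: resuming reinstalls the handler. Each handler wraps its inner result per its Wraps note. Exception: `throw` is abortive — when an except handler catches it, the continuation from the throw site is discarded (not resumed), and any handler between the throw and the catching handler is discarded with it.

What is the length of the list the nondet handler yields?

Evaluation trace:
throw(2) @ H1 caught ⇒ 27
H2 returns [27]
= [27]

Answer: 1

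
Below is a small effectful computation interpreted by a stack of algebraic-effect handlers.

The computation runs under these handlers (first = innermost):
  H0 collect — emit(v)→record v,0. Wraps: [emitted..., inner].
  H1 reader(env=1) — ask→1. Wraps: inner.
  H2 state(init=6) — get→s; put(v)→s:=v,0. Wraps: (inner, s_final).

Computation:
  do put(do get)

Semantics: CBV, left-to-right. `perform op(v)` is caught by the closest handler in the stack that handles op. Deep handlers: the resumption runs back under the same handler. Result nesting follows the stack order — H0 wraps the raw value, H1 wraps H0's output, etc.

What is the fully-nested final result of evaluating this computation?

Step-by-step:
get @ H2 ⇒ 6
put(6) @ H2 ⇒ s:=6
H0 returns [0]
H1 returns [0]
H2 returns ([0], 6)
= ([0], 6)

Answer: ([0], 6)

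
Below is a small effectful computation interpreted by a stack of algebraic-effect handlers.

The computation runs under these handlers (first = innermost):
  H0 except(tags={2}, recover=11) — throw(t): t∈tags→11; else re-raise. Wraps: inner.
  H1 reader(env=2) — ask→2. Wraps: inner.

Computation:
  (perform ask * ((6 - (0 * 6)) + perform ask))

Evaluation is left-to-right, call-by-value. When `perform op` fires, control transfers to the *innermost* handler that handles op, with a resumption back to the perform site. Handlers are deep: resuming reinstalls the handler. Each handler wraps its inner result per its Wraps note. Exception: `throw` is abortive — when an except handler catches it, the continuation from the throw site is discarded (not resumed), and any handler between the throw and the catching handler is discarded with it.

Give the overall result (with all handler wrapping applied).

Working:
ask @ H1 ⇒ 2
ask @ H1 ⇒ 2
H0 returns 16
H1 returns 16
= 16

Answer: 16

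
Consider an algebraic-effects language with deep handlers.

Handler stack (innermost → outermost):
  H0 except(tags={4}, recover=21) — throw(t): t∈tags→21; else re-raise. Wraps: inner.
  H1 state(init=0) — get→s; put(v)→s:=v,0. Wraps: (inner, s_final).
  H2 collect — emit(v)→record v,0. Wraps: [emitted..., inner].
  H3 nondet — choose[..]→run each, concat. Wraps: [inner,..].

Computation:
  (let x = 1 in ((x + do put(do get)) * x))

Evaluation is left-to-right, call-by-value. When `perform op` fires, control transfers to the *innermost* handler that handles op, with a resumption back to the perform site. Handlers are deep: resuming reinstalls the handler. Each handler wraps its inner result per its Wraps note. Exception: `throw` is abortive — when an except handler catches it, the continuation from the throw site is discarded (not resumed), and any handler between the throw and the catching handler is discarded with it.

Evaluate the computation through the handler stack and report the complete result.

Step-by-step:
get @ H1 ⇒ 0
put(0) @ H1 ⇒ s:=0
H0 returns 1
H1 returns (1, 0)
H2 returns [(1, 0)]
H3 returns [[(1, 0)]]
= [[(1, 0)]]

Answer: [[(1, 0)]]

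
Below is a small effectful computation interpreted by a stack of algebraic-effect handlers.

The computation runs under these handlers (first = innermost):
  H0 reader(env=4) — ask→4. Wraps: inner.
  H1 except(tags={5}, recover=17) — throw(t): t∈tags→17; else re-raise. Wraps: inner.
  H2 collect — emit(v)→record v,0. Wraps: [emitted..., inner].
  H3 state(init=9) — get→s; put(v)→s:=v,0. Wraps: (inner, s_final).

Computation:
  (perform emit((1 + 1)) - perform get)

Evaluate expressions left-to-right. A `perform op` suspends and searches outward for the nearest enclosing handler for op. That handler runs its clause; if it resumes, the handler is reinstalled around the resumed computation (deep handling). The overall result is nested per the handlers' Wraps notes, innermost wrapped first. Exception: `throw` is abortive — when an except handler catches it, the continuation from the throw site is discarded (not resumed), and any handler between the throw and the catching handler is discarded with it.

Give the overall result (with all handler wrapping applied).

Answer: ([2, -9], 9)

Working:
emit(2) @ H2 ⇒ out+=2
get @ H3 ⇒ 9
H0 returns -9
H1 returns -9
H2 returns [2, -9]
H3 returns ([2, -9], 9)
= ([2, -9], 9)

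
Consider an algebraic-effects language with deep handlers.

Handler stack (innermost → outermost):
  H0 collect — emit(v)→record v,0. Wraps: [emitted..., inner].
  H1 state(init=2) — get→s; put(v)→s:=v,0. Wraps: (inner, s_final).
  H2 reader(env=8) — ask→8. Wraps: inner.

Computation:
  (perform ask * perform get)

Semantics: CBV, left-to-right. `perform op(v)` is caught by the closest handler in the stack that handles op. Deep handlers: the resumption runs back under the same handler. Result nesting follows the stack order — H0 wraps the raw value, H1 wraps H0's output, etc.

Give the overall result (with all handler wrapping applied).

Answer: ([16], 2)

Working:
ask @ H2 ⇒ 8
get @ H1 ⇒ 2
H0 returns [16]
H1 returns ([16], 2)
H2 returns ([16], 2)
= ([16], 2)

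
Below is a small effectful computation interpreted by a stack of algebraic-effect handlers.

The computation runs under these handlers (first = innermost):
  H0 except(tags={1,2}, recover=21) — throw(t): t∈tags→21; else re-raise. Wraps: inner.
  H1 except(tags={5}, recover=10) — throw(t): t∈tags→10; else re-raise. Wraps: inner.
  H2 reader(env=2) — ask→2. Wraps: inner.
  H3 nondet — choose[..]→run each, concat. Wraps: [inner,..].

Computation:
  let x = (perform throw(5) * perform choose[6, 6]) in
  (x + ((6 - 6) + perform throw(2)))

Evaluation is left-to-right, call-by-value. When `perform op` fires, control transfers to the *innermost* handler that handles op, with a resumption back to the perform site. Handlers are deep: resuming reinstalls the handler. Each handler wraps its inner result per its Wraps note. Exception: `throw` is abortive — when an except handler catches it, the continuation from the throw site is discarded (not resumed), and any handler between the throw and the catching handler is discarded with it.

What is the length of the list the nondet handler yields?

Answer: 1

Evaluation trace:
throw(5) @ H0 re-raised
throw(5) @ H1 caught ⇒ 10
H2 returns 10
H3 returns [10]
= [10]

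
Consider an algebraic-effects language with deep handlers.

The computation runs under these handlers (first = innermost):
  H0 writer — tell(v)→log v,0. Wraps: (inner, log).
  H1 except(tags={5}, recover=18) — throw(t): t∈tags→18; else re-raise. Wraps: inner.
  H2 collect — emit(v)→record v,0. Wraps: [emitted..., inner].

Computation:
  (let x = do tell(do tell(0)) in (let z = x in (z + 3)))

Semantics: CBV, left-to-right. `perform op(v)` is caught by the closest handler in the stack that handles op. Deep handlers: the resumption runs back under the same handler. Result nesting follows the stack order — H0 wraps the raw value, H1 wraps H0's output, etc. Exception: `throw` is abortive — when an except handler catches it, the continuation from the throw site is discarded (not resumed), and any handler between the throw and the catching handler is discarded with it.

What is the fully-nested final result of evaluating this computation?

Answer: [(3, (0, 0))]

Evaluation trace:
tell(0) @ H0 ⇒ log+=0
tell(0) @ H0 ⇒ log+=0
H0 returns (3, (0, 0))
H1 returns (3, (0, 0))
H2 returns [(3, (0, 0))]
= [(3, (0, 0))]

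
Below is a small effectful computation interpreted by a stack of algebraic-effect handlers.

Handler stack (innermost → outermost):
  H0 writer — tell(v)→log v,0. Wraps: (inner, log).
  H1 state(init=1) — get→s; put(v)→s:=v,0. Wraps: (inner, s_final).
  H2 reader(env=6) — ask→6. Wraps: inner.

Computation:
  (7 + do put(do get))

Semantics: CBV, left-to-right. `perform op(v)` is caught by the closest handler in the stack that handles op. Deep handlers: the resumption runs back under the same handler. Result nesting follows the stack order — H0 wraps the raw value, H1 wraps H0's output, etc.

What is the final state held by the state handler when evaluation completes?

Working:
get @ H1 ⇒ 1
put(1) @ H1 ⇒ s:=1
H0 returns (7, ())
H1 returns ((7, ()), 1)
H2 returns ((7, ()), 1)
= ((7, ()), 1)

Answer: 1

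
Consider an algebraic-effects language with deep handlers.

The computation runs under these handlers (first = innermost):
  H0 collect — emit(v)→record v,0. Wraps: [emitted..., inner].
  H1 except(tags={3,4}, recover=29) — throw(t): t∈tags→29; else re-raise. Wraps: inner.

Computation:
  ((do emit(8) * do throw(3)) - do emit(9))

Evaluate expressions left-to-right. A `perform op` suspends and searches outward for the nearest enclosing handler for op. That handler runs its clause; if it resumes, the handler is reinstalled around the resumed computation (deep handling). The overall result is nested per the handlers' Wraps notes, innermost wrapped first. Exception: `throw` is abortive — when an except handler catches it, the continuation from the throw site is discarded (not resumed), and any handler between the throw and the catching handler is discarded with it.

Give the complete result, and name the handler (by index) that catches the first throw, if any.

Answer: 29 ; first throw caught by: H1

Step-by-step:
emit(8) @ H0 ⇒ out+=8
throw(3) @ H1 caught ⇒ 29
= 29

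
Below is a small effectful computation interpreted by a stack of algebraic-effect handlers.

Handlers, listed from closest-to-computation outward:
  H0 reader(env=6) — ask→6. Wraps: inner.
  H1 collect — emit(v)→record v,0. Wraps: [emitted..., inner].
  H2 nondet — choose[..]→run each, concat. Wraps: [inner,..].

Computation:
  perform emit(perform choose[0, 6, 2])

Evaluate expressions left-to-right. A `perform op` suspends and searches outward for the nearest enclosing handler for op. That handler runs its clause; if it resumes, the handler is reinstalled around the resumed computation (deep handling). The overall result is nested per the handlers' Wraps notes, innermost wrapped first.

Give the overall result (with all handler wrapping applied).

Answer: [[0, 0], [6, 0], [2, 0]]

Working:
choose[0, 6, 2] @ H2
  branch[0] choose=0:
    emit(0) @ H1 ⇒ out+=0
    H0 returns 0
    H1 returns [0, 0]
    H2 returns [[0, 0]]
  branch[1] choose=6:
    emit(6) @ H1 ⇒ out+=6
    H0 returns 0
    H1 returns [6, 0]
    H2 returns [[6, 0]]
  branch[2] choose=2:
    emit(2) @ H1 ⇒ out+=2
    H0 returns 0
    H1 returns [2, 0]
    H2 returns [[2, 0]]
= [[0, 0], [6, 0], [2, 0]]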